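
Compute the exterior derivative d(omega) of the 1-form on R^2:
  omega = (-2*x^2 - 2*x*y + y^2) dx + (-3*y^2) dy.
d(omega) = (2*x - 2*y) dx ∧ dy

For a 1-form omega = sum_i f_i dx_i, the exterior derivative is
  d(omega) = sum_{i < j} (∂f_j/∂x_i - ∂f_i/∂x_j) dx_i ∧ dx_j.
  coefficient of dx ∧ dy: ∂f_2/∂x - ∂f_1/∂y = ∂(-3*y^2)/∂x - ∂(-2*x^2 - 2*x*y + y^2)/∂y = 2*x - 2*y
Assembling: d(omega) = (2*x - 2*y) dx ∧ dy.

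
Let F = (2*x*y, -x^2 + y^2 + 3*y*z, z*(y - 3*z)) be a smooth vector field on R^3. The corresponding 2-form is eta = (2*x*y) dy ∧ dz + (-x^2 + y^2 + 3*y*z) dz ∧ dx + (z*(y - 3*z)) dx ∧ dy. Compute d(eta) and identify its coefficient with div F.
d(eta) = (5*y - 3*z) dx ∧ dy ∧ dz; div F = 5*y - 3*z

For a 2-form in R^3 of the form above, applying d gives a 3-form with coefficient ∂P/∂x + ∂Q/∂y + ∂R/∂z:
  ∂P/∂x = 2*y
  ∂Q/∂y = 2*y + 3*z
  ∂R/∂z = y - 6*z
Sum = 5*y - 3*z, which is exactly div F.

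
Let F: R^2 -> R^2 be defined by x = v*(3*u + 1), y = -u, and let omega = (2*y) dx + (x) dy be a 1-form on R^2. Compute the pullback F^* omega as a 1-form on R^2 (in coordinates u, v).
F^* omega = (v*(-9*u - 1)) du + (2*u*(-3*u - 1)) dv

Using F^*(f dg) = (f ∘ F) d(g ∘ F), substitute each coordinate x_i by F_i(u, v) in f_i, and replace dx_i by d F_i = (∂F_i/∂u) du + (∂F_i/∂v) dv.
  For the x component: f_1(F) = -2*u; d F_1 = (3*v) du + (3*u + 1) dv
  For the y component: f_2(F) = v*(3*u + 1); d F_2 = (-1) du + (0) dv
Combining and collecting du, dv coefficients:
  coeff of du: v*(-9*u - 1)
  coeff of dv: 2*u*(-3*u - 1)
F^* omega = (v*(-9*u - 1)) du + (2*u*(-3*u - 1)) dv.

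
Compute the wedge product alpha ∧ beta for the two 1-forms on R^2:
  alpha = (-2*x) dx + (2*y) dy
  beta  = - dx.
alpha ∧ beta = (2*y) dx ∧ dy

Distribute the wedge, using dx_i ∧ dx_j = -dx_j ∧ dx_i and dx_i ∧ dx_i = 0. For each pair (i, j) with i < j, the coefficient of dx_i ∧ dx_j in alpha ∧ beta is (alpha_i * beta_j - alpha_j * beta_i). Collecting: alpha ∧ beta = (2*y) dx ∧ dy.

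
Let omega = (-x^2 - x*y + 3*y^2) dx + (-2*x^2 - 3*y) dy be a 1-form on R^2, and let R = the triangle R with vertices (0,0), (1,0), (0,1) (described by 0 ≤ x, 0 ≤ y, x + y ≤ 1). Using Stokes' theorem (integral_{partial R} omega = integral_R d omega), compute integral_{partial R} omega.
integral_(partial R) omega = -3/2

Stokes: integral_partial_R omega = integral_R d omega with d omega = (∂Q/∂x - ∂P/∂y) dx ∧ dy.
  ∂Q/∂x = -4*x
  ∂P/∂y = -x + 6*y
  integrand = ∂Q/∂x - ∂P/∂y = -3*x - 6*y.
Integrating over R: integral_0^1 integral_0^{1-x} (-3*x - 6*y) dy dx = -3/2.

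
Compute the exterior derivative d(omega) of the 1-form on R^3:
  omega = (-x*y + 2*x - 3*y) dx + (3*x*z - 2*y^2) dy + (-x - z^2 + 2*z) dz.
d(omega) = (x + 3*z + 3) dx ∧ dy + (-1) dx ∧ dz + (-3*x) dy ∧ dz

For a 1-form omega = sum_i f_i dx_i, the exterior derivative is
  d(omega) = sum_{i < j} (∂f_j/∂x_i - ∂f_i/∂x_j) dx_i ∧ dx_j.
  coefficient of dx ∧ dy: ∂f_2/∂x - ∂f_1/∂y = ∂(3*x*z - 2*y^2)/∂x - ∂(-x*y + 2*x - 3*y)/∂y = x + 3*z + 3
  coefficient of dx ∧ dz: ∂f_3/∂x - ∂f_1/∂z = ∂(-x - z^2 + 2*z)/∂x - ∂(-x*y + 2*x - 3*y)/∂z = -1
  coefficient of dy ∧ dz: ∂f_3/∂y - ∂f_2/∂z = ∂(-x - z^2 + 2*z)/∂y - ∂(3*x*z - 2*y^2)/∂z = -3*x
Assembling: d(omega) = (x + 3*z + 3) dx ∧ dy + (-1) dx ∧ dz + (-3*x) dy ∧ dz.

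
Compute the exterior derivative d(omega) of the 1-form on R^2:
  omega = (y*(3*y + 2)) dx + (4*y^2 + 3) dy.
d(omega) = (-6*y - 2) dx ∧ dy

For a 1-form omega = sum_i f_i dx_i, the exterior derivative is
  d(omega) = sum_{i < j} (∂f_j/∂x_i - ∂f_i/∂x_j) dx_i ∧ dx_j.
  coefficient of dx ∧ dy: ∂f_2/∂x - ∂f_1/∂y = ∂(4*y^2 + 3)/∂x - ∂(y*(3*y + 2))/∂y = -6*y - 2
Assembling: d(omega) = (-6*y - 2) dx ∧ dy.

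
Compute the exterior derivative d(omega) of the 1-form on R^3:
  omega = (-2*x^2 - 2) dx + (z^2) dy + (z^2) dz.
d(omega) = (-2*z) dy ∧ dz

For a 1-form omega = sum_i f_i dx_i, the exterior derivative is
  d(omega) = sum_{i < j} (∂f_j/∂x_i - ∂f_i/∂x_j) dx_i ∧ dx_j.
  coefficient of dy ∧ dz: ∂f_3/∂y - ∂f_2/∂z = ∂(z^2)/∂y - ∂(z^2)/∂z = -2*z
Assembling: d(omega) = (-2*z) dy ∧ dz.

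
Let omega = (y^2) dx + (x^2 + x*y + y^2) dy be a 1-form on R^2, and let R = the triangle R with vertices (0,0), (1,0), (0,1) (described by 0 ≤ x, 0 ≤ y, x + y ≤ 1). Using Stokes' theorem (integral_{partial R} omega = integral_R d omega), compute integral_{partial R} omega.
integral_(partial R) omega = 1/6

Stokes: integral_partial_R omega = integral_R d omega with d omega = (∂Q/∂x - ∂P/∂y) dx ∧ dy.
  ∂Q/∂x = 2*x + y
  ∂P/∂y = 2*y
  integrand = ∂Q/∂x - ∂P/∂y = 2*x - y.
Integrating over R: integral_0^1 integral_0^{1-x} (2*x - y) dy dx = 1/6.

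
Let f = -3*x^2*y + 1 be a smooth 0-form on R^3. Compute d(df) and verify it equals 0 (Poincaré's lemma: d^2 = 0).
d(df) = 0

Step 1: df = sum_i (∂f/∂x_i) dx_i = (-6*x*y) dx + (-3*x^2) dy + (0) dz.
Step 2: Apply d again. Using the 1-form formula, the coefficient of dx ∧ dy in d(df) is ∂^2 f/∂x ∂y - ∂^2 f/∂y ∂x = (-6*x) - (-6*x) = 0 (equality of mixed partials for smooth f).
Similarly for dx ∧ dz and dy ∧ dz — all coefficients vanish. So d(df) = 0.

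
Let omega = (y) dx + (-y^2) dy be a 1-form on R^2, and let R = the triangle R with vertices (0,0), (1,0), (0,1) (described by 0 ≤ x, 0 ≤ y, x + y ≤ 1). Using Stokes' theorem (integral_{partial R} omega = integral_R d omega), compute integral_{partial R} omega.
integral_(partial R) omega = -1/2

Stokes: integral_partial_R omega = integral_R d omega with d omega = (∂Q/∂x - ∂P/∂y) dx ∧ dy.
  ∂Q/∂x = 0
  ∂P/∂y = 1
  integrand = ∂Q/∂x - ∂P/∂y = -1.
Integrating over R: integral_0^1 integral_0^{1-x} (-1) dy dx = -1/2.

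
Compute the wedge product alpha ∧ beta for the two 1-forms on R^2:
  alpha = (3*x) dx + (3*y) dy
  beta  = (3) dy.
alpha ∧ beta = (9*x) dx ∧ dy

Distribute the wedge, using dx_i ∧ dx_j = -dx_j ∧ dx_i and dx_i ∧ dx_i = 0. For each pair (i, j) with i < j, the coefficient of dx_i ∧ dx_j in alpha ∧ beta is (alpha_i * beta_j - alpha_j * beta_i). Collecting: alpha ∧ beta = (9*x) dx ∧ dy.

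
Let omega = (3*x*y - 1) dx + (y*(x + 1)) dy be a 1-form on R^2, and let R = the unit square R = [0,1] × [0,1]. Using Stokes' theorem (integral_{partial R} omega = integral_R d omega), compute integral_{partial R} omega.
integral_(partial R) omega = -1

Stokes: integral_partial_R omega = integral_R d omega with d omega = (∂Q/∂x - ∂P/∂y) dx ∧ dy.
  ∂Q/∂x = y
  ∂P/∂y = 3*x
  integrand = ∂Q/∂x - ∂P/∂y = -3*x + y.
Integrating over R: integral_0^1 integral_0^1 (-3*x + y) dx dy = -1.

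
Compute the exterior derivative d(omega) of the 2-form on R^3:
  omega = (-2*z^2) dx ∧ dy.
d(omega) = (-4*z) dx ∧ dy ∧ dz

For a 2-form omega = sum_{i<j} g_{ij} dx_i ∧ dx_j, the exterior derivative is
  d(omega) = sum_{i<j} d(g_{ij}) ∧ dx_i ∧ dx_j = sum_{i<j, k} (∂g_{ij}/∂x_k) dx_k ∧ dx_i ∧ dx_j.
Expand each term, using dx_k ∧ dx_i ∧ dx_j = sgn(permutation) dx_{(a)} ∧ dx_{(b)} ∧ dx_{(c)} with (a < b < c) sorted:
  d(-2*z^2) includes (∂/∂z)(-2*z^2) dz = (-4*z) dz, which multiplied by dx ∧ dy gives (-4*z) dx ∧ dy ∧ dz
Collecting like 3-forms: d(omega) = (-4*z) dx ∧ dy ∧ dz.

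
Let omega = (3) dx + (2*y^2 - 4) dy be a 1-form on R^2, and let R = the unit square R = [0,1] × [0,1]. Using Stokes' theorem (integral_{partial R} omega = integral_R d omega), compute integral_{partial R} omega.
integral_(partial R) omega = 0

Stokes: integral_partial_R omega = integral_R d omega with d omega = (∂Q/∂x - ∂P/∂y) dx ∧ dy.
  ∂Q/∂x = 0
  ∂P/∂y = 0
  integrand = ∂Q/∂x - ∂P/∂y = 0.
Integrating over R: integral_0^1 integral_0^1 (0) dx dy = 0.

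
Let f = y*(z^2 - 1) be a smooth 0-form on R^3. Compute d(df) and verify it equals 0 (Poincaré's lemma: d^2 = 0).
d(df) = 0

Step 1: df = sum_i (∂f/∂x_i) dx_i = (0) dx + (z^2 - 1) dy + (2*y*z) dz.
Step 2: Apply d again. Using the 1-form formula, the coefficient of dx ∧ dy in d(df) is ∂^2 f/∂x ∂y - ∂^2 f/∂y ∂x = (0) - (0) = 0 (equality of mixed partials for smooth f).
Similarly for dx ∧ dz and dy ∧ dz — all coefficients vanish. So d(df) = 0.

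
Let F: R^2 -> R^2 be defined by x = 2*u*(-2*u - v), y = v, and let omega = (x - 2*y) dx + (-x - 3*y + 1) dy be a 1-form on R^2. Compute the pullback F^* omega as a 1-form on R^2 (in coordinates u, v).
F^* omega = (32*u^3 + 24*u^2*v + 4*u*v^2 + 16*u*v + 4*v^2) du + (8*u^3 + 4*u^2*v + 4*u^2 + 6*u*v - 3*v + 1) dv

Using F^*(f dg) = (f ∘ F) d(g ∘ F), substitute each coordinate x_i by F_i(u, v) in f_i, and replace dx_i by d F_i = (∂F_i/∂u) du + (∂F_i/∂v) dv.
  For the x component: f_1(F) = -4*u^2 - 2*u*v - 2*v; d F_1 = (-8*u - 2*v) du + (-2*u) dv
  For the y component: f_2(F) = 4*u^2 + 2*u*v - 3*v + 1; d F_2 = (0) du + (1) dv
Combining and collecting du, dv coefficients:
  coeff of du: 32*u^3 + 24*u^2*v + 4*u*v^2 + 16*u*v + 4*v^2
  coeff of dv: 8*u^3 + 4*u^2*v + 4*u^2 + 6*u*v - 3*v + 1
F^* omega = (32*u^3 + 24*u^2*v + 4*u*v^2 + 16*u*v + 4*v^2) du + (8*u^3 + 4*u^2*v + 4*u^2 + 6*u*v - 3*v + 1) dv.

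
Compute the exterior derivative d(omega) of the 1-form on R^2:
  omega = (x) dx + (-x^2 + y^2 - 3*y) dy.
d(omega) = (-2*x) dx ∧ dy

For a 1-form omega = sum_i f_i dx_i, the exterior derivative is
  d(omega) = sum_{i < j} (∂f_j/∂x_i - ∂f_i/∂x_j) dx_i ∧ dx_j.
  coefficient of dx ∧ dy: ∂f_2/∂x - ∂f_1/∂y = ∂(-x^2 + y^2 - 3*y)/∂x - ∂(x)/∂y = -2*x
Assembling: d(omega) = (-2*x) dx ∧ dy.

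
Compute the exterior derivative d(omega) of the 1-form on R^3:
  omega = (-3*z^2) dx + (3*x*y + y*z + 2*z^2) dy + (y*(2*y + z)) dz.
d(omega) = (3*y) dx ∧ dy + (6*z) dx ∧ dz + (3*y - 3*z) dy ∧ dz

For a 1-form omega = sum_i f_i dx_i, the exterior derivative is
  d(omega) = sum_{i < j} (∂f_j/∂x_i - ∂f_i/∂x_j) dx_i ∧ dx_j.
  coefficient of dx ∧ dy: ∂f_2/∂x - ∂f_1/∂y = ∂(3*x*y + y*z + 2*z^2)/∂x - ∂(-3*z^2)/∂y = 3*y
  coefficient of dx ∧ dz: ∂f_3/∂x - ∂f_1/∂z = ∂(y*(2*y + z))/∂x - ∂(-3*z^2)/∂z = 6*z
  coefficient of dy ∧ dz: ∂f_3/∂y - ∂f_2/∂z = ∂(y*(2*y + z))/∂y - ∂(3*x*y + y*z + 2*z^2)/∂z = 3*y - 3*z
Assembling: d(omega) = (3*y) dx ∧ dy + (6*z) dx ∧ dz + (3*y - 3*z) dy ∧ dz.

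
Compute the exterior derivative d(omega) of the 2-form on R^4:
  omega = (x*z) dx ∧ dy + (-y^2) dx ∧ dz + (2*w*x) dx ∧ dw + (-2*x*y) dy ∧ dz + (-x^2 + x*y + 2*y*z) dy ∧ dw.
d(omega) = (x) dx ∧ dy ∧ dz + (-2*x + y) dx ∧ dy ∧ dw + (-2*y) dy ∧ dz ∧ dw

For a 2-form omega = sum_{i<j} g_{ij} dx_i ∧ dx_j, the exterior derivative is
  d(omega) = sum_{i<j} d(g_{ij}) ∧ dx_i ∧ dx_j = sum_{i<j, k} (∂g_{ij}/∂x_k) dx_k ∧ dx_i ∧ dx_j.
Expand each term, using dx_k ∧ dx_i ∧ dx_j = sgn(permutation) dx_{(a)} ∧ dx_{(b)} ∧ dx_{(c)} with (a < b < c) sorted:
  d(x*z) includes (∂/∂z)(x*z) dz = (x) dz, which multiplied by dx ∧ dy gives (x) dx ∧ dy ∧ dz
  d(-y^2) includes (∂/∂y)(-y^2) dy = (-2*y) dy, which multiplied by dx ∧ dz gives (2*y) dx ∧ dy ∧ dz
  d(-2*x*y) includes (∂/∂x)(-2*x*y) dx = (-2*y) dx, which multiplied by dy ∧ dz gives (-2*y) dx ∧ dy ∧ dz
  d(-x^2 + x*y + 2*y*z) includes (∂/∂x)(-x^2 + x*y + 2*y*z) dx = (-2*x + y) dx, which multiplied by dy ∧ dw gives (-2*x + y) dx ∧ dy ∧ dw
  d(-x^2 + x*y + 2*y*z) includes (∂/∂z)(-x^2 + x*y + 2*y*z) dz = (2*y) dz, which multiplied by dy ∧ dw gives (-2*y) dy ∧ dz ∧ dw
Collecting like 3-forms: d(omega) = (x) dx ∧ dy ∧ dz + (-2*x + y) dx ∧ dy ∧ dw + (-2*y) dy ∧ dz ∧ dw.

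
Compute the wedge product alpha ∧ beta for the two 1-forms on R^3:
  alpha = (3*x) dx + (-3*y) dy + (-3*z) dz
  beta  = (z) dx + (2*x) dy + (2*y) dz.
alpha ∧ beta = (6*x^2 + 3*y*z) dx ∧ dy + (6*x*y + 3*z^2) dx ∧ dz + (6*x*z - 6*y^2) dy ∧ dz

Distribute the wedge, using dx_i ∧ dx_j = -dx_j ∧ dx_i and dx_i ∧ dx_i = 0. For each pair (i, j) with i < j, the coefficient of dx_i ∧ dx_j in alpha ∧ beta is (alpha_i * beta_j - alpha_j * beta_i). Collecting: alpha ∧ beta = (6*x^2 + 3*y*z) dx ∧ dy + (6*x*y + 3*z^2) dx ∧ dz + (6*x*z - 6*y^2) dy ∧ dz.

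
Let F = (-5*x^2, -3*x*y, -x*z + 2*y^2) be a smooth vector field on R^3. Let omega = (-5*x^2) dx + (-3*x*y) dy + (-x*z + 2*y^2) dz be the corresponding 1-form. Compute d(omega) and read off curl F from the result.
d(omega) = (4*y) dy ∧ dz + (z) dz ∧ dx + (-3*y) dx ∧ dy; curl F = (4*y, z, -3*y)

d omega = sum_{i<j} (∂f_j/∂x_i - ∂f_i/∂x_j) dx_i ∧ dx_j. Under the identification (dy ∧ dz, dz ∧ dx, dx ∧ dy) ↔ (e_x, e_y, e_z), the coefficients are exactly the components of curl F. Compute:
  ∂R/∂y - ∂Q/∂z = (4*y) - (0) = 4*y
  ∂P/∂z - ∂R/∂x = (0) - (-z) = z
  ∂Q/∂x - ∂P/∂y = (-3*y) - (0) = -3*y.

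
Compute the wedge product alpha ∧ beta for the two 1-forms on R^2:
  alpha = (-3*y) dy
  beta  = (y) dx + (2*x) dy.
alpha ∧ beta = (3*y^2) dx ∧ dy

Distribute the wedge, using dx_i ∧ dx_j = -dx_j ∧ dx_i and dx_i ∧ dx_i = 0. For each pair (i, j) with i < j, the coefficient of dx_i ∧ dx_j in alpha ∧ beta is (alpha_i * beta_j - alpha_j * beta_i). Collecting: alpha ∧ beta = (3*y^2) dx ∧ dy.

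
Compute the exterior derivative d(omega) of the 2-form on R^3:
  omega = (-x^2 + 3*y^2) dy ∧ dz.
d(omega) = (-2*x) dx ∧ dy ∧ dz

For a 2-form omega = sum_{i<j} g_{ij} dx_i ∧ dx_j, the exterior derivative is
  d(omega) = sum_{i<j} d(g_{ij}) ∧ dx_i ∧ dx_j = sum_{i<j, k} (∂g_{ij}/∂x_k) dx_k ∧ dx_i ∧ dx_j.
Expand each term, using dx_k ∧ dx_i ∧ dx_j = sgn(permutation) dx_{(a)} ∧ dx_{(b)} ∧ dx_{(c)} with (a < b < c) sorted:
  d(-x^2 + 3*y^2) includes (∂/∂x)(-x^2 + 3*y^2) dx = (-2*x) dx, which multiplied by dy ∧ dz gives (-2*x) dx ∧ dy ∧ dz
Collecting like 3-forms: d(omega) = (-2*x) dx ∧ dy ∧ dz.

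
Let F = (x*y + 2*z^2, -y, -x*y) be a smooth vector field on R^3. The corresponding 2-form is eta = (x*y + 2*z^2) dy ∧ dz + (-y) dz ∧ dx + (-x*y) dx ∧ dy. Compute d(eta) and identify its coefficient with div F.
d(eta) = (y - 1) dx ∧ dy ∧ dz; div F = y - 1

For a 2-form in R^3 of the form above, applying d gives a 3-form with coefficient ∂P/∂x + ∂Q/∂y + ∂R/∂z:
  ∂P/∂x = y
  ∂Q/∂y = -1
  ∂R/∂z = 0
Sum = y - 1, which is exactly div F.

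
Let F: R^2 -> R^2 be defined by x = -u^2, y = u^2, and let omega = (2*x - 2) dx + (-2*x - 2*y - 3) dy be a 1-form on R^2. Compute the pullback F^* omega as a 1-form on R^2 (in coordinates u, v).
F^* omega = (4*u^3 - 2*u) du

Using F^*(f dg) = (f ∘ F) d(g ∘ F), substitute each coordinate x_i by F_i(u, v) in f_i, and replace dx_i by d F_i = (∂F_i/∂u) du + (∂F_i/∂v) dv.
  For the x component: f_1(F) = -2*u^2 - 2; d F_1 = (-2*u) du + (0) dv
  For the y component: f_2(F) = -3; d F_2 = (2*u) du + (0) dv
Combining and collecting du, dv coefficients:
  coeff of du: 4*u^3 - 2*u
  coeff of dv: 0
F^* omega = (4*u^3 - 2*u) du.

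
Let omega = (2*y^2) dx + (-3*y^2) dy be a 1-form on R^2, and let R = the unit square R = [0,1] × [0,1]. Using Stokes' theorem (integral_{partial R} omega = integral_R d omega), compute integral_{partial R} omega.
integral_(partial R) omega = -2

Stokes: integral_partial_R omega = integral_R d omega with d omega = (∂Q/∂x - ∂P/∂y) dx ∧ dy.
  ∂Q/∂x = 0
  ∂P/∂y = 4*y
  integrand = ∂Q/∂x - ∂P/∂y = -4*y.
Integrating over R: integral_0^1 integral_0^1 (-4*y) dx dy = -2.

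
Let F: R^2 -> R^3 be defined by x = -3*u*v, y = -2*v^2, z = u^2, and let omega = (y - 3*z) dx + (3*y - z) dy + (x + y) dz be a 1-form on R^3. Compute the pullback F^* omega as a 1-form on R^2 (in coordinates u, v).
F^* omega = (v*(3*u^2 - 4*u*v + 6*v^2)) du + (9*u^3 + 4*u^2*v + 6*u*v^2 + 24*v^3) dv

Using F^*(f dg) = (f ∘ F) d(g ∘ F), substitute each coordinate x_i by F_i(u, v) in f_i, and replace dx_i by d F_i = (∂F_i/∂u) du + (∂F_i/∂v) dv.
  For the x component: f_1(F) = -3*u^2 - 2*v^2; d F_1 = (-3*v) du + (-3*u) dv
  For the y component: f_2(F) = -u^2 - 6*v^2; d F_2 = (0) du + (-4*v) dv
  For the z component: f_3(F) = v*(-3*u - 2*v); d F_3 = (2*u) du + (0) dv
Combining and collecting du, dv coefficients:
  coeff of du: v*(3*u^2 - 4*u*v + 6*v^2)
  coeff of dv: 9*u^3 + 4*u^2*v + 6*u*v^2 + 24*v^3
F^* omega = (v*(3*u^2 - 4*u*v + 6*v^2)) du + (9*u^3 + 4*u^2*v + 6*u*v^2 + 24*v^3) dv.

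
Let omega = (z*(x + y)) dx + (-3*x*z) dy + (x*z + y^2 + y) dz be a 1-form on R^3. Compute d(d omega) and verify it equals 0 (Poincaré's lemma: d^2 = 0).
d(d omega) = 0

Step 1: d omega = sum_{i<j} (∂f_j/∂x_i - ∂f_i/∂x_j) dx_i ∧ dx_j:
  coeff of dx ∧ dy: -4*z
  coeff of dx ∧ dz: -x - y + z
  coeff of dy ∧ dz: 3*x + 2*y + 1
Step 2: Apply d again to each 2-form coefficient. The only possible 3-form in R^3 is dx ∧ dy ∧ dz, with coefficient
  ∂(coeff of dy∧dz)/∂x - ∂(coeff of dx∧dz)/∂y + ∂(coeff of dx∧dy)/∂z
  = ∂/∂x (3*x + 2*y + 1) - ∂/∂y (-x - y + z) + ∂/∂z (-4*z).
Each of these terms simplifies to sums of mixed partials that cancel in pairs. The result is 0 (by equality of mixed partials for smooth functions — Schwarz / Clairaut).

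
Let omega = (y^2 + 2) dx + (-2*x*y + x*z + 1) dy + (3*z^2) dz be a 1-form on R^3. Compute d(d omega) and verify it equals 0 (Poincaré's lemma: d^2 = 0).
d(d omega) = 0

Step 1: d omega = sum_{i<j} (∂f_j/∂x_i - ∂f_i/∂x_j) dx_i ∧ dx_j:
  coeff of dx ∧ dy: -4*y + z
  coeff of dx ∧ dz: 0
  coeff of dy ∧ dz: -x
Step 2: Apply d again to each 2-form coefficient. The only possible 3-form in R^3 is dx ∧ dy ∧ dz, with coefficient
  ∂(coeff of dy∧dz)/∂x - ∂(coeff of dx∧dz)/∂y + ∂(coeff of dx∧dy)/∂z
  = ∂/∂x (-x) - ∂/∂y (0) + ∂/∂z (-4*y + z).
Each of these terms simplifies to sums of mixed partials that cancel in pairs. The result is 0 (by equality of mixed partials for smooth functions — Schwarz / Clairaut).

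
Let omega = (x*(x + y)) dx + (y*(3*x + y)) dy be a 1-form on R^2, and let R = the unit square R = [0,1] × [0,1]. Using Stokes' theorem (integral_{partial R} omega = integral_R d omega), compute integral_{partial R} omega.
integral_(partial R) omega = 1

Stokes: integral_partial_R omega = integral_R d omega with d omega = (∂Q/∂x - ∂P/∂y) dx ∧ dy.
  ∂Q/∂x = 3*y
  ∂P/∂y = x
  integrand = ∂Q/∂x - ∂P/∂y = -x + 3*y.
Integrating over R: integral_0^1 integral_0^1 (-x + 3*y) dx dy = 1.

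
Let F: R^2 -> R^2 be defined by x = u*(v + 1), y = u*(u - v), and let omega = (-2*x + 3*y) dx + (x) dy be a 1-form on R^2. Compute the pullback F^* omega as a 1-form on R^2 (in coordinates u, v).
F^* omega = (u*(5*u*v + 5*u - 6*v^2 - 8*v - 2)) du + (3*u^2*(u - 2*v - 1)) dv

Using F^*(f dg) = (f ∘ F) d(g ∘ F), substitute each coordinate x_i by F_i(u, v) in f_i, and replace dx_i by d F_i = (∂F_i/∂u) du + (∂F_i/∂v) dv.
  For the x component: f_1(F) = u*(3*u - 5*v - 2); d F_1 = (v + 1) du + (u) dv
  For the y component: f_2(F) = u*(v + 1); d F_2 = (2*u - v) du + (-u) dv
Combining and collecting du, dv coefficients:
  coeff of du: u*(5*u*v + 5*u - 6*v^2 - 8*v - 2)
  coeff of dv: 3*u^2*(u - 2*v - 1)
F^* omega = (u*(5*u*v + 5*u - 6*v^2 - 8*v - 2)) du + (3*u^2*(u - 2*v - 1)) dv.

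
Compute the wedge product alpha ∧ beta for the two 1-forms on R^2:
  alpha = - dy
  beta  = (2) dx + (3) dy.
alpha ∧ beta = (2) dx ∧ dy

Distribute the wedge, using dx_i ∧ dx_j = -dx_j ∧ dx_i and dx_i ∧ dx_i = 0. For each pair (i, j) with i < j, the coefficient of dx_i ∧ dx_j in alpha ∧ beta is (alpha_i * beta_j - alpha_j * beta_i). Collecting: alpha ∧ beta = (2) dx ∧ dy.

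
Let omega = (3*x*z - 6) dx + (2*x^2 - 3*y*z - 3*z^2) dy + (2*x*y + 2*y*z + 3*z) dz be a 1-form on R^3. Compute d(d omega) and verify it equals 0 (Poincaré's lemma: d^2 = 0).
d(d omega) = 0

Step 1: d omega = sum_{i<j} (∂f_j/∂x_i - ∂f_i/∂x_j) dx_i ∧ dx_j:
  coeff of dx ∧ dy: 4*x
  coeff of dx ∧ dz: -3*x + 2*y
  coeff of dy ∧ dz: 2*x + 3*y + 8*z
Step 2: Apply d again to each 2-form coefficient. The only possible 3-form in R^3 is dx ∧ dy ∧ dz, with coefficient
  ∂(coeff of dy∧dz)/∂x - ∂(coeff of dx∧dz)/∂y + ∂(coeff of dx∧dy)/∂z
  = ∂/∂x (2*x + 3*y + 8*z) - ∂/∂y (-3*x + 2*y) + ∂/∂z (4*x).
Each of these terms simplifies to sums of mixed partials that cancel in pairs. The result is 0 (by equality of mixed partials for smooth functions — Schwarz / Clairaut).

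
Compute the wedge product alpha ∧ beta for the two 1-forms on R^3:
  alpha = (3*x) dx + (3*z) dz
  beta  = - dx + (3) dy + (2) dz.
alpha ∧ beta = (9*x) dx ∧ dy + (6*x + 3*z) dx ∧ dz + (-9*z) dy ∧ dz

Distribute the wedge, using dx_i ∧ dx_j = -dx_j ∧ dx_i and dx_i ∧ dx_i = 0. For each pair (i, j) with i < j, the coefficient of dx_i ∧ dx_j in alpha ∧ beta is (alpha_i * beta_j - alpha_j * beta_i). Collecting: alpha ∧ beta = (9*x) dx ∧ dy + (6*x + 3*z) dx ∧ dz + (-9*z) dy ∧ dz.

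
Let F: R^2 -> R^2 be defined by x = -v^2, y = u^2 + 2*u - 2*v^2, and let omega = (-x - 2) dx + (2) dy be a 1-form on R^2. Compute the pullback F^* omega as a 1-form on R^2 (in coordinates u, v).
F^* omega = (4*u + 4) du + (2*v*(-v^2 - 2)) dv

Using F^*(f dg) = (f ∘ F) d(g ∘ F), substitute each coordinate x_i by F_i(u, v) in f_i, and replace dx_i by d F_i = (∂F_i/∂u) du + (∂F_i/∂v) dv.
  For the x component: f_1(F) = v^2 - 2; d F_1 = (0) du + (-2*v) dv
  For the y component: f_2(F) = 2; d F_2 = (2*u + 2) du + (-4*v) dv
Combining and collecting du, dv coefficients:
  coeff of du: 4*u + 4
  coeff of dv: 2*v*(-v^2 - 2)
F^* omega = (4*u + 4) du + (2*v*(-v^2 - 2)) dv.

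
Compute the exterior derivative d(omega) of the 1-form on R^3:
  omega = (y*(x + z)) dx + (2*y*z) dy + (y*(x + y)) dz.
d(omega) = (-x - z) dx ∧ dy + (x) dy ∧ dz

For a 1-form omega = sum_i f_i dx_i, the exterior derivative is
  d(omega) = sum_{i < j} (∂f_j/∂x_i - ∂f_i/∂x_j) dx_i ∧ dx_j.
  coefficient of dx ∧ dy: ∂f_2/∂x - ∂f_1/∂y = ∂(2*y*z)/∂x - ∂(y*(x + z))/∂y = -x - z
  coefficient of dy ∧ dz: ∂f_3/∂y - ∂f_2/∂z = ∂(y*(x + y))/∂y - ∂(2*y*z)/∂z = x
Assembling: d(omega) = (-x - z) dx ∧ dy + (x) dy ∧ dz.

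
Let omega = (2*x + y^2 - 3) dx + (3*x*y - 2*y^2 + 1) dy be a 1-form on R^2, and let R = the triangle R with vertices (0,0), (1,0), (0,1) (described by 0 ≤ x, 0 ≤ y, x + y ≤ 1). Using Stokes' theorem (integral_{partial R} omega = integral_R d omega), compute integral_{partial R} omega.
integral_(partial R) omega = 1/6

Stokes: integral_partial_R omega = integral_R d omega with d omega = (∂Q/∂x - ∂P/∂y) dx ∧ dy.
  ∂Q/∂x = 3*y
  ∂P/∂y = 2*y
  integrand = ∂Q/∂x - ∂P/∂y = y.
Integrating over R: integral_0^1 integral_0^{1-x} (y) dy dx = 1/6.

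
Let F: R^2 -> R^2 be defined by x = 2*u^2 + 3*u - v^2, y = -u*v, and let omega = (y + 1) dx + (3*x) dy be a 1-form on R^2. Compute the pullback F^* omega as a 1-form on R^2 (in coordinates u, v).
F^* omega = (-10*u^2*v - 12*u*v + 4*u + 3*v^3 + 3) du + (-6*u^3 - 9*u^2 + 5*u*v^2 - 2*v) dv

Using F^*(f dg) = (f ∘ F) d(g ∘ F), substitute each coordinate x_i by F_i(u, v) in f_i, and replace dx_i by d F_i = (∂F_i/∂u) du + (∂F_i/∂v) dv.
  For the x component: f_1(F) = -u*v + 1; d F_1 = (4*u + 3) du + (-2*v) dv
  For the y component: f_2(F) = 6*u^2 + 9*u - 3*v^2; d F_2 = (-v) du + (-u) dv
Combining and collecting du, dv coefficients:
  coeff of du: -10*u^2*v - 12*u*v + 4*u + 3*v^3 + 3
  coeff of dv: -6*u^3 - 9*u^2 + 5*u*v^2 - 2*v
F^* omega = (-10*u^2*v - 12*u*v + 4*u + 3*v^3 + 3) du + (-6*u^3 - 9*u^2 + 5*u*v^2 - 2*v) dv.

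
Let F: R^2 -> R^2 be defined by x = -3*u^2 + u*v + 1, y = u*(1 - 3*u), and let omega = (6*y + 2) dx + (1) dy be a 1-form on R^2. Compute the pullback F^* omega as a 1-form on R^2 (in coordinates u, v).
F^* omega = (108*u^3 - 18*u^2*v - 36*u^2 + 6*u*v - 18*u + 2*v + 1) du + (2*u*(-9*u^2 + 3*u + 1)) dv

Using F^*(f dg) = (f ∘ F) d(g ∘ F), substitute each coordinate x_i by F_i(u, v) in f_i, and replace dx_i by d F_i = (∂F_i/∂u) du + (∂F_i/∂v) dv.
  For the x component: f_1(F) = -18*u^2 + 6*u + 2; d F_1 = (-6*u + v) du + (u) dv
  For the y component: f_2(F) = 1; d F_2 = (1 - 6*u) du + (0) dv
Combining and collecting du, dv coefficients:
  coeff of du: 108*u^3 - 18*u^2*v - 36*u^2 + 6*u*v - 18*u + 2*v + 1
  coeff of dv: 2*u*(-9*u^2 + 3*u + 1)
F^* omega = (108*u^3 - 18*u^2*v - 36*u^2 + 6*u*v - 18*u + 2*v + 1) du + (2*u*(-9*u^2 + 3*u + 1)) dv.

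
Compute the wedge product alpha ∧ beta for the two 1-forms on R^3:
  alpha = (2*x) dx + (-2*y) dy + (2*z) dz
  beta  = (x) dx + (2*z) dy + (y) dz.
alpha ∧ beta = (2*x*(y + 2*z)) dx ∧ dy + (2*x*(y - z)) dx ∧ dz + (-2*y^2 - 4*z^2) dy ∧ dz

Distribute the wedge, using dx_i ∧ dx_j = -dx_j ∧ dx_i and dx_i ∧ dx_i = 0. For each pair (i, j) with i < j, the coefficient of dx_i ∧ dx_j in alpha ∧ beta is (alpha_i * beta_j - alpha_j * beta_i). Collecting: alpha ∧ beta = (2*x*(y + 2*z)) dx ∧ dy + (2*x*(y - z)) dx ∧ dz + (-2*y^2 - 4*z^2) dy ∧ dz.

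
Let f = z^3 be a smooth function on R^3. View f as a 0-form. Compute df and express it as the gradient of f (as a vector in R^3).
df = (0) dx + (0) dy + (3*z^2) dz; grad f = (0, 0, 3*z^2)

For a 0-form f, d f = (∂f/∂x) dx + (∂f/∂y) dy + (∂f/∂z) dz. The components of the vector representation are exactly the entries of grad f in Cartesian coordinates:
  ∂f/∂x = 0
  ∂f/∂y = 0
  ∂f/∂z = 3*z^2.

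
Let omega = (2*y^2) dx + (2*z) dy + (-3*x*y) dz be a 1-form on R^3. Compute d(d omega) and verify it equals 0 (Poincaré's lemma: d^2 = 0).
d(d omega) = 0

Step 1: d omega = sum_{i<j} (∂f_j/∂x_i - ∂f_i/∂x_j) dx_i ∧ dx_j:
  coeff of dx ∧ dy: -4*y
  coeff of dx ∧ dz: -3*y
  coeff of dy ∧ dz: -3*x - 2
Step 2: Apply d again to each 2-form coefficient. The only possible 3-form in R^3 is dx ∧ dy ∧ dz, with coefficient
  ∂(coeff of dy∧dz)/∂x - ∂(coeff of dx∧dz)/∂y + ∂(coeff of dx∧dy)/∂z
  = ∂/∂x (-3*x - 2) - ∂/∂y (-3*y) + ∂/∂z (-4*y).
Each of these terms simplifies to sums of mixed partials that cancel in pairs. The result is 0 (by equality of mixed partials for smooth functions — Schwarz / Clairaut).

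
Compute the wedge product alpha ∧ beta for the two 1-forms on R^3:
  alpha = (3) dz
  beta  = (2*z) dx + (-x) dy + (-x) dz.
alpha ∧ beta = (-6*z) dx ∧ dz + (3*x) dy ∧ dz

Distribute the wedge, using dx_i ∧ dx_j = -dx_j ∧ dx_i and dx_i ∧ dx_i = 0. For each pair (i, j) with i < j, the coefficient of dx_i ∧ dx_j in alpha ∧ beta is (alpha_i * beta_j - alpha_j * beta_i). Collecting: alpha ∧ beta = (-6*z) dx ∧ dz + (3*x) dy ∧ dz.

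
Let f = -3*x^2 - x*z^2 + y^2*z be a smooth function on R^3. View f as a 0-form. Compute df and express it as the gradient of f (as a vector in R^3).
df = (-6*x - z^2) dx + (2*y*z) dy + (-2*x*z + y^2) dz; grad f = (-6*x - z^2, 2*y*z, -2*x*z + y^2)

For a 0-form f, d f = (∂f/∂x) dx + (∂f/∂y) dy + (∂f/∂z) dz. The components of the vector representation are exactly the entries of grad f in Cartesian coordinates:
  ∂f/∂x = -6*x - z^2
  ∂f/∂y = 2*y*z
  ∂f/∂z = -2*x*z + y^2.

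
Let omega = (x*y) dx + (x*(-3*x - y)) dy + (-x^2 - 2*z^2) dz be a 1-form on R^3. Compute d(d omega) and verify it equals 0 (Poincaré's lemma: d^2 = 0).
d(d omega) = 0

Step 1: d omega = sum_{i<j} (∂f_j/∂x_i - ∂f_i/∂x_j) dx_i ∧ dx_j:
  coeff of dx ∧ dy: -7*x - y
  coeff of dx ∧ dz: -2*x
  coeff of dy ∧ dz: 0
Step 2: Apply d again to each 2-form coefficient. The only possible 3-form in R^3 is dx ∧ dy ∧ dz, with coefficient
  ∂(coeff of dy∧dz)/∂x - ∂(coeff of dx∧dz)/∂y + ∂(coeff of dx∧dy)/∂z
  = ∂/∂x (0) - ∂/∂y (-2*x) + ∂/∂z (-7*x - y).
Each of these terms simplifies to sums of mixed partials that cancel in pairs. The result is 0 (by equality of mixed partials for smooth functions — Schwarz / Clairaut).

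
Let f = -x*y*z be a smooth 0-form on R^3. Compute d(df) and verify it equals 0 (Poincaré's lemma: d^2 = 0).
d(df) = 0

Step 1: df = sum_i (∂f/∂x_i) dx_i = (-y*z) dx + (-x*z) dy + (-x*y) dz.
Step 2: Apply d again. Using the 1-form formula, the coefficient of dx ∧ dy in d(df) is ∂^2 f/∂x ∂y - ∂^2 f/∂y ∂x = (-z) - (-z) = 0 (equality of mixed partials for smooth f).
Similarly for dx ∧ dz and dy ∧ dz — all coefficients vanish. So d(df) = 0.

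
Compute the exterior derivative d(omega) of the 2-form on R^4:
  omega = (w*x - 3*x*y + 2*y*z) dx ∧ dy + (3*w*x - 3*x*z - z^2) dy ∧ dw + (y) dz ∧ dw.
d(omega) = (2*y) dx ∧ dy ∧ dz + (3*w + x - 3*z) dx ∧ dy ∧ dw + (3*x + 2*z + 1) dy ∧ dz ∧ dw

For a 2-form omega = sum_{i<j} g_{ij} dx_i ∧ dx_j, the exterior derivative is
  d(omega) = sum_{i<j} d(g_{ij}) ∧ dx_i ∧ dx_j = sum_{i<j, k} (∂g_{ij}/∂x_k) dx_k ∧ dx_i ∧ dx_j.
Expand each term, using dx_k ∧ dx_i ∧ dx_j = sgn(permutation) dx_{(a)} ∧ dx_{(b)} ∧ dx_{(c)} with (a < b < c) sorted:
  d(w*x - 3*x*y + 2*y*z) includes (∂/∂z)(w*x - 3*x*y + 2*y*z) dz = (2*y) dz, which multiplied by dx ∧ dy gives (2*y) dx ∧ dy ∧ dz
  d(w*x - 3*x*y + 2*y*z) includes (∂/∂w)(w*x - 3*x*y + 2*y*z) dw = (x) dw, which multiplied by dx ∧ dy gives (x) dx ∧ dy ∧ dw
  d(3*w*x - 3*x*z - z^2) includes (∂/∂x)(3*w*x - 3*x*z - z^2) dx = (3*w - 3*z) dx, which multiplied by dy ∧ dw gives (3*w - 3*z) dx ∧ dy ∧ dw
  d(3*w*x - 3*x*z - z^2) includes (∂/∂z)(3*w*x - 3*x*z - z^2) dz = (-3*x - 2*z) dz, which multiplied by dy ∧ dw gives (3*x + 2*z) dy ∧ dz ∧ dw
  d(y) includes (∂/∂y)(y) dy = (1) dy, which multiplied by dz ∧ dw gives (1) dy ∧ dz ∧ dw
Collecting like 3-forms: d(omega) = (2*y) dx ∧ dy ∧ dz + (3*w + x - 3*z) dx ∧ dy ∧ dw + (3*x + 2*z + 1) dy ∧ dz ∧ dw.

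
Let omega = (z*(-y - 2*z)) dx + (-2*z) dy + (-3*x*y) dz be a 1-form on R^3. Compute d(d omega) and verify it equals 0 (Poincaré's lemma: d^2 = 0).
d(d omega) = 0

Step 1: d omega = sum_{i<j} (∂f_j/∂x_i - ∂f_i/∂x_j) dx_i ∧ dx_j:
  coeff of dx ∧ dy: z
  coeff of dx ∧ dz: -2*y + 4*z
  coeff of dy ∧ dz: 2 - 3*x
Step 2: Apply d again to each 2-form coefficient. The only possible 3-form in R^3 is dx ∧ dy ∧ dz, with coefficient
  ∂(coeff of dy∧dz)/∂x - ∂(coeff of dx∧dz)/∂y + ∂(coeff of dx∧dy)/∂z
  = ∂/∂x (2 - 3*x) - ∂/∂y (-2*y + 4*z) + ∂/∂z (z).
Each of these terms simplifies to sums of mixed partials that cancel in pairs. The result is 0 (by equality of mixed partials for smooth functions — Schwarz / Clairaut).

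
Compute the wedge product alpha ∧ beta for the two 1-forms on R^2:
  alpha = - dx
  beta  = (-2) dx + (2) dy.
alpha ∧ beta = (-2) dx ∧ dy

Distribute the wedge, using dx_i ∧ dx_j = -dx_j ∧ dx_i and dx_i ∧ dx_i = 0. For each pair (i, j) with i < j, the coefficient of dx_i ∧ dx_j in alpha ∧ beta is (alpha_i * beta_j - alpha_j * beta_i). Collecting: alpha ∧ beta = (-2) dx ∧ dy.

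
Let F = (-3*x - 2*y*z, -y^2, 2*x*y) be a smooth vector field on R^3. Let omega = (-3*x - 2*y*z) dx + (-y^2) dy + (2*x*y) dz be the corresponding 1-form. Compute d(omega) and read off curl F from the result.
d(omega) = (2*x) dy ∧ dz + (-4*y) dz ∧ dx + (2*z) dx ∧ dy; curl F = (2*x, -4*y, 2*z)

d omega = sum_{i<j} (∂f_j/∂x_i - ∂f_i/∂x_j) dx_i ∧ dx_j. Under the identification (dy ∧ dz, dz ∧ dx, dx ∧ dy) ↔ (e_x, e_y, e_z), the coefficients are exactly the components of curl F. Compute:
  ∂R/∂y - ∂Q/∂z = (2*x) - (0) = 2*x
  ∂P/∂z - ∂R/∂x = (-2*y) - (2*y) = -4*y
  ∂Q/∂x - ∂P/∂y = (0) - (-2*z) = 2*z.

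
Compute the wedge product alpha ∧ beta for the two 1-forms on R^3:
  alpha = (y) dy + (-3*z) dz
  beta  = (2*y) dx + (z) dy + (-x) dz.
alpha ∧ beta = (-2*y^2) dx ∧ dy + (-x*y + 3*z^2) dy ∧ dz + (6*y*z) dx ∧ dz

Distribute the wedge, using dx_i ∧ dx_j = -dx_j ∧ dx_i and dx_i ∧ dx_i = 0. For each pair (i, j) with i < j, the coefficient of dx_i ∧ dx_j in alpha ∧ beta is (alpha_i * beta_j - alpha_j * beta_i). Collecting: alpha ∧ beta = (-2*y^2) dx ∧ dy + (-x*y + 3*z^2) dy ∧ dz + (6*y*z) dx ∧ dz.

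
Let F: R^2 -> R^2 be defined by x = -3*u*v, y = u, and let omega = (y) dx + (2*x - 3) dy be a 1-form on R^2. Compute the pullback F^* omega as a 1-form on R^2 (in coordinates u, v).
F^* omega = (-9*u*v - 3) du + (-3*u^2) dv

Using F^*(f dg) = (f ∘ F) d(g ∘ F), substitute each coordinate x_i by F_i(u, v) in f_i, and replace dx_i by d F_i = (∂F_i/∂u) du + (∂F_i/∂v) dv.
  For the x component: f_1(F) = u; d F_1 = (-3*v) du + (-3*u) dv
  For the y component: f_2(F) = -6*u*v - 3; d F_2 = (1) du + (0) dv
Combining and collecting du, dv coefficients:
  coeff of du: -9*u*v - 3
  coeff of dv: -3*u^2
F^* omega = (-9*u*v - 3) du + (-3*u^2) dv.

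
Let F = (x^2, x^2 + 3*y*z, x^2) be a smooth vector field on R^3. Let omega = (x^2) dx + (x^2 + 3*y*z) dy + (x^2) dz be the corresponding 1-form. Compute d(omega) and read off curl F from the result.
d(omega) = (-3*y) dy ∧ dz + (-2*x) dz ∧ dx + (2*x) dx ∧ dy; curl F = (-3*y, -2*x, 2*x)

d omega = sum_{i<j} (∂f_j/∂x_i - ∂f_i/∂x_j) dx_i ∧ dx_j. Under the identification (dy ∧ dz, dz ∧ dx, dx ∧ dy) ↔ (e_x, e_y, e_z), the coefficients are exactly the components of curl F. Compute:
  ∂R/∂y - ∂Q/∂z = (0) - (3*y) = -3*y
  ∂P/∂z - ∂R/∂x = (0) - (2*x) = -2*x
  ∂Q/∂x - ∂P/∂y = (2*x) - (0) = 2*x.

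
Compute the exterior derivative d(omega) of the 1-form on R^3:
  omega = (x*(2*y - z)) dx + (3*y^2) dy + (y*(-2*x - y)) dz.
d(omega) = (-2*x) dx ∧ dy + (x - 2*y) dx ∧ dz + (-2*x - 2*y) dy ∧ dz

For a 1-form omega = sum_i f_i dx_i, the exterior derivative is
  d(omega) = sum_{i < j} (∂f_j/∂x_i - ∂f_i/∂x_j) dx_i ∧ dx_j.
  coefficient of dx ∧ dy: ∂f_2/∂x - ∂f_1/∂y = ∂(3*y^2)/∂x - ∂(x*(2*y - z))/∂y = -2*x
  coefficient of dx ∧ dz: ∂f_3/∂x - ∂f_1/∂z = ∂(y*(-2*x - y))/∂x - ∂(x*(2*y - z))/∂z = x - 2*y
  coefficient of dy ∧ dz: ∂f_3/∂y - ∂f_2/∂z = ∂(y*(-2*x - y))/∂y - ∂(3*y^2)/∂z = -2*x - 2*y
Assembling: d(omega) = (-2*x) dx ∧ dy + (x - 2*y) dx ∧ dz + (-2*x - 2*y) dy ∧ dz.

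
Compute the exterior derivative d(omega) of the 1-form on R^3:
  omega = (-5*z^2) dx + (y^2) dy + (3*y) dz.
d(omega) = (10*z) dx ∧ dz + (3) dy ∧ dz

For a 1-form omega = sum_i f_i dx_i, the exterior derivative is
  d(omega) = sum_{i < j} (∂f_j/∂x_i - ∂f_i/∂x_j) dx_i ∧ dx_j.
  coefficient of dx ∧ dz: ∂f_3/∂x - ∂f_1/∂z = ∂(3*y)/∂x - ∂(-5*z^2)/∂z = 10*z
  coefficient of dy ∧ dz: ∂f_3/∂y - ∂f_2/∂z = ∂(3*y)/∂y - ∂(y^2)/∂z = 3
Assembling: d(omega) = (10*z) dx ∧ dz + (3) dy ∧ dz.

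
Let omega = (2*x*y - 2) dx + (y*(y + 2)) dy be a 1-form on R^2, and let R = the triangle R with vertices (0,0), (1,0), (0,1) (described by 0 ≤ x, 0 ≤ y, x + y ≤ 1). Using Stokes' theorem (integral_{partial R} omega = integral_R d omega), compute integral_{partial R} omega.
integral_(partial R) omega = -1/3

Stokes: integral_partial_R omega = integral_R d omega with d omega = (∂Q/∂x - ∂P/∂y) dx ∧ dy.
  ∂Q/∂x = 0
  ∂P/∂y = 2*x
  integrand = ∂Q/∂x - ∂P/∂y = -2*x.
Integrating over R: integral_0^1 integral_0^{1-x} (-2*x) dy dx = -1/3.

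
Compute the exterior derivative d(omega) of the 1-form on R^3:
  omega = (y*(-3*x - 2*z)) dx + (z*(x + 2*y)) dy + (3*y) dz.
d(omega) = (3*x + 3*z) dx ∧ dy + (2*y) dx ∧ dz + (-x - 2*y + 3) dy ∧ dz

For a 1-form omega = sum_i f_i dx_i, the exterior derivative is
  d(omega) = sum_{i < j} (∂f_j/∂x_i - ∂f_i/∂x_j) dx_i ∧ dx_j.
  coefficient of dx ∧ dy: ∂f_2/∂x - ∂f_1/∂y = ∂(z*(x + 2*y))/∂x - ∂(y*(-3*x - 2*z))/∂y = 3*x + 3*z
  coefficient of dx ∧ dz: ∂f_3/∂x - ∂f_1/∂z = ∂(3*y)/∂x - ∂(y*(-3*x - 2*z))/∂z = 2*y
  coefficient of dy ∧ dz: ∂f_3/∂y - ∂f_2/∂z = ∂(3*y)/∂y - ∂(z*(x + 2*y))/∂z = -x - 2*y + 3
Assembling: d(omega) = (3*x + 3*z) dx ∧ dy + (2*y) dx ∧ dz + (-x - 2*y + 3) dy ∧ dz.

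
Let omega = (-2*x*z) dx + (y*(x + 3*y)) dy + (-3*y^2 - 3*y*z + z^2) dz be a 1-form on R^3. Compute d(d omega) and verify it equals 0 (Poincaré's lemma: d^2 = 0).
d(d omega) = 0

Step 1: d omega = sum_{i<j} (∂f_j/∂x_i - ∂f_i/∂x_j) dx_i ∧ dx_j:
  coeff of dx ∧ dy: y
  coeff of dx ∧ dz: 2*x
  coeff of dy ∧ dz: -6*y - 3*z
Step 2: Apply d again to each 2-form coefficient. The only possible 3-form in R^3 is dx ∧ dy ∧ dz, with coefficient
  ∂(coeff of dy∧dz)/∂x - ∂(coeff of dx∧dz)/∂y + ∂(coeff of dx∧dy)/∂z
  = ∂/∂x (-6*y - 3*z) - ∂/∂y (2*x) + ∂/∂z (y).
Each of these terms simplifies to sums of mixed partials that cancel in pairs. The result is 0 (by equality of mixed partials for smooth functions — Schwarz / Clairaut).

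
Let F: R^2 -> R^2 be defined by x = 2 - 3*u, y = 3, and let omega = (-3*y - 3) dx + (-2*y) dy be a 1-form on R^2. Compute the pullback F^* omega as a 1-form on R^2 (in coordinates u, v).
F^* omega = (36) du

Using F^*(f dg) = (f ∘ F) d(g ∘ F), substitute each coordinate x_i by F_i(u, v) in f_i, and replace dx_i by d F_i = (∂F_i/∂u) du + (∂F_i/∂v) dv.
  For the x component: f_1(F) = -12; d F_1 = (-3) du + (0) dv
  For the y component: f_2(F) = -6; d F_2 = (0) du + (0) dv
Combining and collecting du, dv coefficients:
  coeff of du: 36
  coeff of dv: 0
F^* omega = (36) du.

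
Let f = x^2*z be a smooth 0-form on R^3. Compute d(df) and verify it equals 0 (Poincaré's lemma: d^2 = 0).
d(df) = 0

Step 1: df = sum_i (∂f/∂x_i) dx_i = (2*x*z) dx + (0) dy + (x^2) dz.
Step 2: Apply d again. Using the 1-form formula, the coefficient of dx ∧ dy in d(df) is ∂^2 f/∂x ∂y - ∂^2 f/∂y ∂x = (0) - (0) = 0 (equality of mixed partials for smooth f).
Similarly for dx ∧ dz and dy ∧ dz — all coefficients vanish. So d(df) = 0.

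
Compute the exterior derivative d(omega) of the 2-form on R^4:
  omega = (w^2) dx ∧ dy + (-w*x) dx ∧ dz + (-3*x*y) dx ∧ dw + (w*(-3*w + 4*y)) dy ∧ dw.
d(omega) = (2*w + 3*x) dx ∧ dy ∧ dw + (-x) dx ∧ dz ∧ dw

For a 2-form omega = sum_{i<j} g_{ij} dx_i ∧ dx_j, the exterior derivative is
  d(omega) = sum_{i<j} d(g_{ij}) ∧ dx_i ∧ dx_j = sum_{i<j, k} (∂g_{ij}/∂x_k) dx_k ∧ dx_i ∧ dx_j.
Expand each term, using dx_k ∧ dx_i ∧ dx_j = sgn(permutation) dx_{(a)} ∧ dx_{(b)} ∧ dx_{(c)} with (a < b < c) sorted:
  d(w^2) includes (∂/∂w)(w^2) dw = (2*w) dw, which multiplied by dx ∧ dy gives (2*w) dx ∧ dy ∧ dw
  d(-w*x) includes (∂/∂w)(-w*x) dw = (-x) dw, which multiplied by dx ∧ dz gives (-x) dx ∧ dz ∧ dw
  d(-3*x*y) includes (∂/∂y)(-3*x*y) dy = (-3*x) dy, which multiplied by dx ∧ dw gives (3*x) dx ∧ dy ∧ dw
Collecting like 3-forms: d(omega) = (2*w + 3*x) dx ∧ dy ∧ dw + (-x) dx ∧ dz ∧ dw.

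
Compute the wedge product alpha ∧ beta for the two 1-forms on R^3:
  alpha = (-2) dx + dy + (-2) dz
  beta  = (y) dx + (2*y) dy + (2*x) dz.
alpha ∧ beta = (-5*y) dx ∧ dy + (-4*x + 2*y) dx ∧ dz + (2*x + 4*y) dy ∧ dz

Distribute the wedge, using dx_i ∧ dx_j = -dx_j ∧ dx_i and dx_i ∧ dx_i = 0. For each pair (i, j) with i < j, the coefficient of dx_i ∧ dx_j in alpha ∧ beta is (alpha_i * beta_j - alpha_j * beta_i). Collecting: alpha ∧ beta = (-5*y) dx ∧ dy + (-4*x + 2*y) dx ∧ dz + (2*x + 4*y) dy ∧ dz.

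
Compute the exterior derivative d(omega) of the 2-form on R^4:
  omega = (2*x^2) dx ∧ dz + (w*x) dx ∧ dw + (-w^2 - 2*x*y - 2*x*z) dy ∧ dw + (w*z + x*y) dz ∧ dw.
d(omega) = (-2*y - 2*z) dx ∧ dy ∧ dw + (3*x) dy ∧ dz ∧ dw + (y) dx ∧ dz ∧ dw

For a 2-form omega = sum_{i<j} g_{ij} dx_i ∧ dx_j, the exterior derivative is
  d(omega) = sum_{i<j} d(g_{ij}) ∧ dx_i ∧ dx_j = sum_{i<j, k} (∂g_{ij}/∂x_k) dx_k ∧ dx_i ∧ dx_j.
Expand each term, using dx_k ∧ dx_i ∧ dx_j = sgn(permutation) dx_{(a)} ∧ dx_{(b)} ∧ dx_{(c)} with (a < b < c) sorted:
  d(-w^2 - 2*x*y - 2*x*z) includes (∂/∂x)(-w^2 - 2*x*y - 2*x*z) dx = (-2*y - 2*z) dx, which multiplied by dy ∧ dw gives (-2*y - 2*z) dx ∧ dy ∧ dw
  d(-w^2 - 2*x*y - 2*x*z) includes (∂/∂z)(-w^2 - 2*x*y - 2*x*z) dz = (-2*x) dz, which multiplied by dy ∧ dw gives (2*x) dy ∧ dz ∧ dw
  d(w*z + x*y) includes (∂/∂x)(w*z + x*y) dx = (y) dx, which multiplied by dz ∧ dw gives (y) dx ∧ dz ∧ dw
  d(w*z + x*y) includes (∂/∂y)(w*z + x*y) dy = (x) dy, which multiplied by dz ∧ dw gives (x) dy ∧ dz ∧ dw
Collecting like 3-forms: d(omega) = (-2*y - 2*z) dx ∧ dy ∧ dw + (3*x) dy ∧ dz ∧ dw + (y) dx ∧ dz ∧ dw.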